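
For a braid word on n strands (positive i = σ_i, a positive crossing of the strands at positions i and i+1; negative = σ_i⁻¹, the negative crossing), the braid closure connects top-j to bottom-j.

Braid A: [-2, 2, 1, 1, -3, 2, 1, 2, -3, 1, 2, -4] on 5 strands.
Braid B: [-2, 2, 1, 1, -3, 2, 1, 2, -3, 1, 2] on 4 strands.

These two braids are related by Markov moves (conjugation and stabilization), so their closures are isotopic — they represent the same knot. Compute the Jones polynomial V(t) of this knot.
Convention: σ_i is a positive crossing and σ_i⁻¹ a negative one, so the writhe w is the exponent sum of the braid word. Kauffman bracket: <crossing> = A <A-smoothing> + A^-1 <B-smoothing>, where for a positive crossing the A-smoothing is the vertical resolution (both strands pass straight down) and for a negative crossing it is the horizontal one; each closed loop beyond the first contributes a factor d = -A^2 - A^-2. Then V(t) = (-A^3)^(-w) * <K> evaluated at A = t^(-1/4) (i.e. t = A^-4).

Markov-equivalent braids have isotopic closures, hence identical knot invariants. Strip the Markov moves from each word to reach a common short braid β, then compute V(t) once on β.
Braid A: s2^-1 s2 s1 s1 s3^-1 s2 s1 s2 s3^-1 s1 s2 s4^-1 on 5 strands reduces by inverse Markov moves (closure unchanged at each step):
  Destabilize: the word has the form β·s4^-1 where s4^-1 occurs only as the final letter (β ∈ B_4); drop it and the last strand → 4 strands.
  Deconjugate: the word is γ·β·γ⁻¹ with γ = s2^-1 (prefix) and γ⁻¹ = s2 (suffix); strip both.
Reduced to β = s2 s1 s1 s3^-1 s2 s1 s2 s3^-1 s1 on 4 strands, 9 crossings.
Braid B: s2^-1 s2 s1 s1 s3^-1 s2 s1 s2 s3^-1 s1 s2 on 4 strands reduces by inverse Markov moves (closure unchanged at each step):
  Deconjugate: the word is γ·β·γ⁻¹ with γ = s2^-1 (prefix) and γ⁻¹ = s2 (suffix); strip both.
Reduced to β = s2 s1 s1 s3^-1 s2 s1 s2 s3^-1 s1 on 4 strands, 9 crossings.
Both give the same β = s2 s1 s1 s3^-1 s2 s1 s2 s3^-1 s1 on 4 strands, so one state sum suffices:
Braid: s2 s1 s1 s3^-1 s2 s1 s2 s3^-1 s1 on 4 strands, 9 crossings.
Writhe w = (#positive) - (#negative) = 7 - 2 = 5.
State-sum expansion of <K>. There are 2^9 = 512 states.
For each crossing: s=0 is the vertical smoothing, s=1 horizontal. Crossing k contributes A^(sign_k * (1 - 2*s_k)); loop factor d = -A^2 - A^-2.
Tabulate the states by total A-exponent and number of loops L (A-exp: L × count):
  A^9: L=4 ×1
  A^7: L=3 ×9
  A^5: L=2 ×28, L=4 ×8
  A^3: L=1 ×32, L=3 ×48, L=5 ×4
  A^1: L=2 ×91, L=4 ×34, L=6 ×1
  A^-1: L=1 ×23, L=3 ×92, L=5 ×11
  A^-3: L=2 ×43, L=4 ×40, L=6 ×1
  A^-5: L=1 ×4, L=3 ×26, L=5 ×6
  A^-7: L=2 ×4, L=4 ×5
  A^-9: L=3 ×1
Each group contributes A^e * Σ count * d^(L-1):
Powers of d = -A^2 - A^-2: d^2 = A^4 + 2 + A^-4; d^3 = -A^6 - 3*A^2 - 3*A^-2 - A^-6; d^4 = A^8 + 4*A^4 + 6 + 4*A^-4 + A^-8; d^5 = -A^10 - 5*A^6 - 10*A^2 - 10*A^-2 - 5*A^-6 - A^-10.
  A^9 * (d^3) = -A^15 - 3*A^11 - 3*A^7 - A^3
  A^7 * (9*d^2) = 9*A^11 + 18*A^7 + 9*A^3
  A^5 * (28*d + 8*d^3) = -8*A^11 - 52*A^7 - 52*A^3 - 8*A^-1
  A^3 * (32 + 48*d^2 + 4*d^4) = 4*A^11 + 64*A^7 + 152*A^3 + 64*A^-1 + 4*A^-5
  A^1 * (91*d + 34*d^3 + d^5) = -A^11 - 39*A^7 - 203*A^3 - 203*A^-1 - 39*A^-5 - A^-9
  A^-1 * (23 + 92*d^2 + 11*d^4) = 11*A^7 + 136*A^3 + 273*A^-1 + 136*A^-5 + 11*A^-9
  A^-3 * (43*d + 40*d^3 + d^5) = -A^7 - 45*A^3 - 173*A^-1 - 173*A^-5 - 45*A^-9 - A^-13
  A^-5 * (4 + 26*d^2 + 6*d^4) = 6*A^3 + 50*A^-1 + 92*A^-5 + 50*A^-9 + 6*A^-13
  A^-7 * (4*d + 5*d^3) = -5*A^-1 - 19*A^-5 - 19*A^-9 - 5*A^-13
  A^-9 * (d^2) = A^-5 + 2*A^-9 + A^-13
Summing the groups: <K> = -A^15 + A^11 - 2*A^7 + 2*A^3 - 2*A^-1 + 2*A^-5 - 2*A^-9 + A^-13
Normalise by the writhe: (-A^3)^(-w) = (-A^3)^(-5) = -A^-15, so f(A) = -A^-15 * <K> = 1 - A^-4 + 2*A^-8 - 2*A^-12 + 2*A^-16 - 2*A^-20 + 2*A^-24 - A^-28.
Substitute A = t^(-1/4), i.e. A^e → t^(-e/4): V(t) = -t^7 + 2*t^6 - 2*t^5 + 2*t^4 - 2*t^3 + 2*t^2 - t + 1

Answer: -t^7 + 2*t^6 - 2*t^5 + 2*t^4 - 2*t^3 + 2*t^2 - t + 1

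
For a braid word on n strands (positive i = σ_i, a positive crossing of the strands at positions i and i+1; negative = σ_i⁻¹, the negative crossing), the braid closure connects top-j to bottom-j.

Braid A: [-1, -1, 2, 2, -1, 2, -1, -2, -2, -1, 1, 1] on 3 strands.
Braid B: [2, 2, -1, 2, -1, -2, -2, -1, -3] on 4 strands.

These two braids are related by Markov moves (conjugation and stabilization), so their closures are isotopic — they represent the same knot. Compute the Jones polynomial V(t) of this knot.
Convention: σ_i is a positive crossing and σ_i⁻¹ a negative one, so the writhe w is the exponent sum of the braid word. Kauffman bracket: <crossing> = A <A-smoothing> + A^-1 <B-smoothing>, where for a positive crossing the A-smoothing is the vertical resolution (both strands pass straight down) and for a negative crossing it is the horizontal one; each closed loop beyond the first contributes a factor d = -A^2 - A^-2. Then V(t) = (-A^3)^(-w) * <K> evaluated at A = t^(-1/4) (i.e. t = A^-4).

-t + 2 - t^-1 + 2*t^-2 - t^-3 + t^-4 - t^-5

Derivation:
Markov-equivalent braids have isotopic closures, hence identical knot invariants. Strip the Markov moves from each word to reach a common short braid β, then compute V(t) once on β.
Braid A: s1^-1 s1^-1 s2 s2 s1^-1 s2 s1^-1 s2^-1 s2^-1 s1^-1 s1 s1 on 3 strands reduces by inverse Markov moves (closure unchanged at each step):
  Deconjugate: the word is γ·β·γ⁻¹ with γ = s1^-1 (prefix) and γ⁻¹ = s1 (suffix); strip both.
  Deconjugate: the word is γ·β·γ⁻¹ with γ = s1^-1 (prefix) and γ⁻¹ = s1 (suffix); strip both.
Reduced to β = s2 s2 s1^-1 s2 s1^-1 s2^-1 s2^-1 s1^-1 on 3 strands, 8 crossings.
Braid B: s2 s2 s1^-1 s2 s1^-1 s2^-1 s2^-1 s1^-1 s3^-1 on 4 strands reduces by inverse Markov moves (closure unchanged at each step):
  Destabilize: the word has the form β·s3^-1 where s3^-1 occurs only as the final letter (β ∈ B_3); drop it and the last strand → 3 strands.
Reduced to β = s2 s2 s1^-1 s2 s1^-1 s2^-1 s2^-1 s1^-1 on 3 strands, 8 crossings.
Both give the same β = s2 s2 s1^-1 s2 s1^-1 s2^-1 s2^-1 s1^-1 on 3 strands, so one state sum suffices:
Braid: s2 s2 s1^-1 s2 s1^-1 s2^-1 s2^-1 s1^-1 on 3 strands, 8 crossings.
Writhe w = (#positive) - (#negative) = 3 - 5 = -2.
Computing the Kauffman bracket via state sum. There are 2^8 = 256 states.
Each crossing splits two ways (0=vertical, 1=horizontal). The state's weight is A^(#A-smoothings - #B-smoothings) * d^(loops - 1).
Tabulate the states by total A-exponent and number of loops L (A-exp: L × count):
  A^8: L=4 ×1
  A^6: L=3 ×8
  A^4: L=2 ×23, L=4 ×5
  A^2: L=1 ×22, L=3 ×33, L=5 ×1
  A^0: L=2 ×52, L=4 ×18
  A^-2: L=1 ×13, L=3 ×37, L=5 ×6
  A^-4: L=2 ×14, L=4 ×13, L=6 ×1
  A^-6: L=3 ×6, L=5 ×2
  A^-8: L=4 ×1
Each group contributes A^e * Σ count * d^(L-1):
Powers of d = -A^2 - A^-2: d^2 = A^4 + 2 + A^-4; d^3 = -A^6 - 3*A^2 - 3*A^-2 - A^-6; d^4 = A^8 + 4*A^4 + 6 + 4*A^-4 + A^-8; d^5 = -A^10 - 5*A^6 - 10*A^2 - 10*A^-2 - 5*A^-6 - A^-10.
  A^8 * (d^3) = -A^14 - 3*A^10 - 3*A^6 - A^2
  A^6 * (8*d^2) = 8*A^10 + 16*A^6 + 8*A^2
  A^4 * (23*d + 5*d^3) = -5*A^10 - 38*A^6 - 38*A^2 - 5*A^-2
  A^2 * (22 + 33*d^2 + d^4) = A^10 + 37*A^6 + 94*A^2 + 37*A^-2 + A^-6
  A^0 * (52*d + 18*d^3) = -18*A^6 - 106*A^2 - 106*A^-2 - 18*A^-6
  A^-2 * (13 + 37*d^2 + 6*d^4) = 6*A^6 + 61*A^2 + 123*A^-2 + 61*A^-6 + 6*A^-10
  A^-4 * (14*d + 13*d^3 + d^5) = -A^6 - 18*A^2 - 63*A^-2 - 63*A^-6 - 18*A^-10 - A^-14
  A^-6 * (6*d^2 + 2*d^4) = 2*A^2 + 14*A^-2 + 24*A^-6 + 14*A^-10 + 2*A^-14
  A^-8 * (d^3) = -A^-2 - 3*A^-6 - 3*A^-10 - A^-14
Summing the groups: <K> = -A^14 + A^10 - A^6 + 2*A^2 - A^-2 + 2*A^-6 - A^-10
Normalise by the writhe: (-A^3)^(-w) = (-A^3)^(2) = A^6, so f(A) = A^6 * <K> = -A^20 + A^16 - A^12 + 2*A^8 - A^4 + 2 - A^-4.
Substitute A = t^(-1/4), i.e. A^e → t^(-e/4): V(t) = -t + 2 - t^-1 + 2*t^-2 - t^-3 + t^-4 - t^-5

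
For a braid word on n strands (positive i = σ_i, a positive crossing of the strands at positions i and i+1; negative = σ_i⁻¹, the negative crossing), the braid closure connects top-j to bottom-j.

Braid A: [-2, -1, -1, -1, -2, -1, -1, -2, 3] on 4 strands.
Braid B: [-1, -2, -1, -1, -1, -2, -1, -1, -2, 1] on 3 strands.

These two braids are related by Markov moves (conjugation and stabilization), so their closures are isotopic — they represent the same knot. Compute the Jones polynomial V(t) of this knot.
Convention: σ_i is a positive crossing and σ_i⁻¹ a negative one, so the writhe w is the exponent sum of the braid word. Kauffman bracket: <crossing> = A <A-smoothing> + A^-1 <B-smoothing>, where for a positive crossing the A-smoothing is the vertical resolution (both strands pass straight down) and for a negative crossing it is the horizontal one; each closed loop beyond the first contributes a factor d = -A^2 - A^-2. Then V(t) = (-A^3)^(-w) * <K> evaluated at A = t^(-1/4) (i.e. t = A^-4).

t^-3 + t^-5 - t^-8

Derivation:
Markov-equivalent braids have isotopic closures, hence identical knot invariants. Strip the Markov moves from each word to reach a common short braid β, then compute V(t) once on β.
Braid A: s2^-1 s1^-1 s1^-1 s1^-1 s2^-1 s1^-1 s1^-1 s2^-1 s3 on 4 strands reduces by inverse Markov moves (closure unchanged at each step):
  Destabilize: the word has the form β·s3 where s3 occurs only as the final letter (β ∈ B_3); drop it and the last strand → 3 strands.
Reduced to β = s2^-1 s1^-1 s1^-1 s1^-1 s2^-1 s1^-1 s1^-1 s2^-1 on 3 strands, 8 crossings.
Braid B: s1^-1 s2^-1 s1^-1 s1^-1 s1^-1 s2^-1 s1^-1 s1^-1 s2^-1 s1 on 3 strands reduces by inverse Markov moves (closure unchanged at each step):
  Deconjugate: the word is γ·β·γ⁻¹ with γ = s1^-1 (prefix) and γ⁻¹ = s1 (suffix); strip both.
Reduced to β = s2^-1 s1^-1 s1^-1 s1^-1 s2^-1 s1^-1 s1^-1 s2^-1 on 3 strands, 8 crossings.
Both give the same β = s2^-1 s1^-1 s1^-1 s1^-1 s2^-1 s1^-1 s1^-1 s2^-1 on 3 strands, so one state sum suffices:
Braid: s2^-1 s1^-1 s1^-1 s1^-1 s2^-1 s1^-1 s1^-1 s2^-1 on 3 strands, 8 crossings.
Writhe w = (#positive) - (#negative) = 0 - 8 = -8.
State-sum expansion of <K>. There are 2^8 = 256 states.
Each crossing splits two ways (0=vertical, 1=horizontal). The state's weight is A^(#A-smoothings - #B-smoothings) * d^(loops - 1).
Tabulate the states by total A-exponent and number of loops L (A-exp: L × count):
  A^8: L=5 ×1
  A^6: L=4 ×7, L=6 ×1
  A^4: L=3 ×19, L=5 ×9
  A^2: L=2 ×24, L=4 ×31, L=6 ×1
  A^0: L=1 ×12, L=3 ×53, L=5 ×5
  A^-2: L=2 ×45, L=4 ×11
  A^-4: L=1 ×15, L=3 ×13
  A^-6: L=2 ×8
  A^-8: L=3 ×1
Each group contributes A^e * Σ count * d^(L-1):
Powers of d = -A^2 - A^-2: d^2 = A^4 + 2 + A^-4; d^3 = -A^6 - 3*A^2 - 3*A^-2 - A^-6; d^4 = A^8 + 4*A^4 + 6 + 4*A^-4 + A^-8; d^5 = -A^10 - 5*A^6 - 10*A^2 - 10*A^-2 - 5*A^-6 - A^-10.
  A^8 * (d^4) = A^16 + 4*A^12 + 6*A^8 + 4*A^4 + 1
  A^6 * (7*d^3 + d^5) = -A^16 - 12*A^12 - 31*A^8 - 31*A^4 - 12 - A^-4
  A^4 * (19*d^2 + 9*d^4) = 9*A^12 + 55*A^8 + 92*A^4 + 55 + 9*A^-4
  A^2 * (24*d + 31*d^3 + d^5) = -A^12 - 36*A^8 - 127*A^4 - 127 - 36*A^-4 - A^-8
  A^0 * (12 + 53*d^2 + 5*d^4) = 5*A^8 + 73*A^4 + 148 + 73*A^-4 + 5*A^-8
  A^-2 * (45*d + 11*d^3) = -11*A^4 - 78 - 78*A^-4 - 11*A^-8
  A^-4 * (15 + 13*d^2) = 13 + 41*A^-4 + 13*A^-8
  A^-6 * (8*d) = -8*A^-4 - 8*A^-8
  A^-8 * (d^2) = A^-4 + 2*A^-8 + A^-12
Summing the groups: <K> = -A^8 + A^-4 + A^-12
Normalise by the writhe: (-A^3)^(-w) = (-A^3)^(8) = A^24, so f(A) = A^24 * <K> = -A^32 + A^20 + A^12.
Substitute A = t^(-1/4), i.e. A^e → t^(-e/4): V(t) = t^-3 + t^-5 - t^-8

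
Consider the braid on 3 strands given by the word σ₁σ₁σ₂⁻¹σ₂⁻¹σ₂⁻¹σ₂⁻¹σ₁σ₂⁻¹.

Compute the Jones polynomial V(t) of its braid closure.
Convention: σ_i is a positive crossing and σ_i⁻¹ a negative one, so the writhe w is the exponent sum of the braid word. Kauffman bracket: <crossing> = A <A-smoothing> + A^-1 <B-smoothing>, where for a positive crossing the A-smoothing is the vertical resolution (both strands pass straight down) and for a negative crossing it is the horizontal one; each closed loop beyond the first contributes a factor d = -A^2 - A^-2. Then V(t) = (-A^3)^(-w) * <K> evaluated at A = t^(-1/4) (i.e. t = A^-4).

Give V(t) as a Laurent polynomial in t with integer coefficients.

Braid: s1 s1 s2^-1 s2^-1 s2^-1 s2^-1 s1 s2^-1 on 3 strands, 8 crossings.
Writhe w = (#positive) - (#negative) = 3 - 5 = -2.
Computing the Kauffman bracket via state sum. There are 2^8 = 256 states.
For each crossing: s=0 is the vertical smoothing, s=1 horizontal. Crossing k contributes A^(sign_k * (1 - 2*s_k)); loop factor d = -A^2 - A^-2.
Tabulate the states by total A-exponent and number of loops L (A-exp: L × count):
  A^8: L=6 ×1
  A^6: L=5 ×8
  A^4: L=4 ×27, L=6 ×1
  A^2: L=3 ×48, L=5 ×8
  A^0: L=2 ×47, L=4 ×22, L=6 ×1
  A^-2: L=1 ×23, L=3 ×29, L=5 ×4
  A^-4: L=2 ×22, L=4 ×6
  A^-6: L=3 ×8
  A^-8: L=4 ×1
Each group contributes A^e * Σ count * d^(L-1):
Powers of d = -A^2 - A^-2: d^2 = A^4 + 2 + A^-4; d^3 = -A^6 - 3*A^2 - 3*A^-2 - A^-6; d^4 = A^8 + 4*A^4 + 6 + 4*A^-4 + A^-8; d^5 = -A^10 - 5*A^6 - 10*A^2 - 10*A^-2 - 5*A^-6 - A^-10.
  A^8 * (d^5) = -A^18 - 5*A^14 - 10*A^10 - 10*A^6 - 5*A^2 - A^-2
  A^6 * (8*d^4) = 8*A^14 + 32*A^10 + 48*A^6 + 32*A^2 + 8*A^-2
  A^4 * (27*d^3 + d^5) = -A^14 - 32*A^10 - 91*A^6 - 91*A^2 - 32*A^-2 - A^-6
  A^2 * (48*d^2 + 8*d^4) = 8*A^10 + 80*A^6 + 144*A^2 + 80*A^-2 + 8*A^-6
  A^0 * (47*d + 22*d^3 + d^5) = -A^10 - 27*A^6 - 123*A^2 - 123*A^-2 - 27*A^-6 - A^-10
  A^-2 * (23 + 29*d^2 + 4*d^4) = 4*A^6 + 45*A^2 + 105*A^-2 + 45*A^-6 + 4*A^-10
  A^-4 * (22*d + 6*d^3) = -6*A^2 - 40*A^-2 - 40*A^-6 - 6*A^-10
  A^-6 * (8*d^2) = 8*A^-2 + 16*A^-6 + 8*A^-10
  A^-8 * (d^3) = -A^-2 - 3*A^-6 - 3*A^-10 - A^-14
Summing the groups: <K> = -A^18 + 2*A^14 - 3*A^10 + 4*A^6 - 4*A^2 + 4*A^-2 - 2*A^-6 + 2*A^-10 - A^-14
Normalise by the writhe: (-A^3)^(-w) = (-A^3)^(2) = A^6, so f(A) = A^6 * <K> = -A^24 + 2*A^20 - 3*A^16 + 4*A^12 - 4*A^8 + 4*A^4 - 2 + 2*A^-4 - A^-8.
Substitute A = t^(-1/4), i.e. A^e → t^(-e/4): V(t) = -t^2 + 2*t - 2 + 4*t^-1 - 4*t^-2 + 4*t^-3 - 3*t^-4 + 2*t^-5 - t^-6

Answer: -t^2 + 2*t - 2 + 4*t^-1 - 4*t^-2 + 4*t^-3 - 3*t^-4 + 2*t^-5 - t^-6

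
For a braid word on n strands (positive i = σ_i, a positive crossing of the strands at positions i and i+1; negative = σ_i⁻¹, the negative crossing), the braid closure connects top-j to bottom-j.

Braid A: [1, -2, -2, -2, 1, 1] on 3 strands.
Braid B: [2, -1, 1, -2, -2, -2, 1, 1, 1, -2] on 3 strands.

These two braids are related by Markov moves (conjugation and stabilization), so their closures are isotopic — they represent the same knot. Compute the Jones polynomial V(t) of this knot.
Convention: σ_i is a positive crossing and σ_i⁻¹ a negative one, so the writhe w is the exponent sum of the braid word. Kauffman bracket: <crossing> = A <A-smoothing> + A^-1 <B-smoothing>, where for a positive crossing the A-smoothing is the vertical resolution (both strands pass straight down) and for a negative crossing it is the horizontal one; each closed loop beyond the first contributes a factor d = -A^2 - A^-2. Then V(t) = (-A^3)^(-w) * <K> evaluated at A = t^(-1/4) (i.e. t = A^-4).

-t^3 + t^2 - t + 3 - t^-1 + t^-2 - t^-3

Derivation:
Markov-equivalent braids have isotopic closures, hence identical knot invariants. Strip the Markov moves from each word to reach a common short braid β, then compute V(t) once on β.
Braid A: s1 s2^-1 s2^-1 s2^-1 s1 s1 on 3 strands has no conjugating prefix/suffix or stabilization to strip; take β = s1 s2^-1 s2^-1 s2^-1 s1 s1.
Braid B: s2 s1^-1 s1 s2^-1 s2^-1 s2^-1 s1 s1 s1 s2^-1 on 3 strands reduces by inverse Markov moves (closure unchanged at each step):
  Deconjugate: the word is γ·β·γ⁻¹ with γ = s2 s1^-1 (prefix) and γ⁻¹ = s1 s2^-1 (suffix); strip both.
Reduced to β = s1 s2^-1 s2^-1 s2^-1 s1 s1 on 3 strands, 6 crossings.
Both give the same β = s1 s2^-1 s2^-1 s2^-1 s1 s1 on 3 strands, so one state sum suffices:
Braid: s1 s2^-1 s2^-1 s2^-1 s1 s1 on 3 strands, 6 crossings.
Writhe w = (#positive) - (#negative) = 3 - 3 = 0.
State-sum expansion of <K>. There are 2^6 = 64 states.
Smooth each crossing (0=||, 1=⌣⌢); contribution A^(Σ sign_k(1-2s_k)) * d^(L-1).
Tabulate the states by total A-exponent and number of loops L (A-exp: L × count):
  A^6: L=4 ×1
  A^4: L=3 ×6
  A^2: L=2 ×12, L=4 ×3
  A^0: L=1 ×9, L=3 ×10, L=5 ×1
  A^-2: L=2 ×12, L=4 ×3
  A^-4: L=3 ×6
  A^-6: L=4 ×1
Each group contributes A^e * Σ count * d^(L-1):
Powers of d = -A^2 - A^-2: d^2 = A^4 + 2 + A^-4; d^3 = -A^6 - 3*A^2 - 3*A^-2 - A^-6; d^4 = A^8 + 4*A^4 + 6 + 4*A^-4 + A^-8.
  A^6 * (d^3) = -A^12 - 3*A^8 - 3*A^4 - 1
  A^4 * (6*d^2) = 6*A^8 + 12*A^4 + 6
  A^2 * (12*d + 3*d^3) = -3*A^8 - 21*A^4 - 21 - 3*A^-4
  A^0 * (9 + 10*d^2 + d^4) = A^8 + 14*A^4 + 35 + 14*A^-4 + A^-8
  A^-2 * (12*d + 3*d^3) = -3*A^4 - 21 - 21*A^-4 - 3*A^-8
  A^-4 * (6*d^2) = 6 + 12*A^-4 + 6*A^-8
  A^-6 * (d^3) = -1 - 3*A^-4 - 3*A^-8 - A^-12
Summing the groups: <K> = -A^12 + A^8 - A^4 + 3 - A^-4 + A^-8 - A^-12
Normalise by the writhe: (-A^3)^(-w) = (-A^3)^(0) = 1, so f(A) = 1 * <K> = -A^12 + A^8 - A^4 + 3 - A^-4 + A^-8 - A^-12.
Substitute A = t^(-1/4), i.e. A^e → t^(-e/4): V(t) = -t^3 + t^2 - t + 3 - t^-1 + t^-2 - t^-3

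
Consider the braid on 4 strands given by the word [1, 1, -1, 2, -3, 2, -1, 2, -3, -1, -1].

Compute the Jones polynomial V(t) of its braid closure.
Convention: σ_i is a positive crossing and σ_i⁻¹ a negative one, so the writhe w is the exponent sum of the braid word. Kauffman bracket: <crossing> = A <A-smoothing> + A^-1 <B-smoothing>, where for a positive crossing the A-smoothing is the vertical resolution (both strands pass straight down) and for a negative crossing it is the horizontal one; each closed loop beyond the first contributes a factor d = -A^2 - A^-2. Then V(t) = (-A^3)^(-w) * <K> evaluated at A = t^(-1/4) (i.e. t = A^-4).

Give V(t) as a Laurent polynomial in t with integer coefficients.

-t^3 + 3*t^2 - 3*t + 4 - 4*t^-1 + 3*t^-2 - 2*t^-3 + t^-4

Derivation:
The presented braid s1 s1 s1^-1 s2 s3^-1 s2 s1^-1 s2 s3^-1 s1^-1 s1^-1 on 4 strands reduces by inverse Markov moves (closure unchanged at each step):
  Deconjugate: the word is γ·β·γ⁻¹ with γ = s1 s1 (prefix) and γ⁻¹ = s1^-1 s1^-1 (suffix); strip both.
Reduced to β = s1^-1 s2 s3^-1 s2 s1^-1 s2 s3^-1 on 4 strands, 7 crossings.
Compute on β:
Braid: s1^-1 s2 s3^-1 s2 s1^-1 s2 s3^-1 on 4 strands, 7 crossings.
Writhe w = (#positive) - (#negative) = 3 - 4 = -1.
Computing the Kauffman bracket via state sum. There are 2^7 = 128 states.
Each crossing splits two ways (0=vertical, 1=horizontal). The state's weight is A^(#A-smoothings - #B-smoothings) * d^(loops - 1).
Tabulate the states by total A-exponent and number of loops L (A-exp: L × count):
  A^7: L=4 ×1
  A^5: L=3 ×7
  A^3: L=2 ×19, L=4 ×2
  A^1: L=1 ×21, L=3 ×14
  A^-1: L=2 ×32, L=4 ×3
  A^-3: L=3 ×21
  A^-5: L=4 ×7
  A^-7: L=5 ×1
Each group contributes A^e * Σ count * d^(L-1):
Powers of d = -A^2 - A^-2: d^2 = A^4 + 2 + A^-4; d^3 = -A^6 - 3*A^2 - 3*A^-2 - A^-6; d^4 = A^8 + 4*A^4 + 6 + 4*A^-4 + A^-8.
  A^7 * (d^3) = -A^13 - 3*A^9 - 3*A^5 - A
  A^5 * (7*d^2) = 7*A^9 + 14*A^5 + 7*A
  A^3 * (19*d + 2*d^3) = -2*A^9 - 25*A^5 - 25*A - 2*A^-3
  A^1 * (21 + 14*d^2) = 14*A^5 + 49*A + 14*A^-3
  A^-1 * (32*d + 3*d^3) = -3*A^5 - 41*A - 41*A^-3 - 3*A^-7
  A^-3 * (21*d^2) = 21*A + 42*A^-3 + 21*A^-7
  A^-5 * (7*d^3) = -7*A - 21*A^-3 - 21*A^-7 - 7*A^-11
  A^-7 * (d^4) = A + 4*A^-3 + 6*A^-7 + 4*A^-11 + A^-15
Summing the groups: <K> = -A^13 + 2*A^9 - 3*A^5 + 4*A - 4*A^-3 + 3*A^-7 - 3*A^-11 + A^-15
Normalise by the writhe: (-A^3)^(-w) = (-A^3)^(1) = -A^3, so f(A) = -A^3 * <K> = A^16 - 2*A^12 + 3*A^8 - 4*A^4 + 4 - 3*A^-4 + 3*A^-8 - A^-12.
Substitute A = t^(-1/4), i.e. A^e → t^(-e/4): V(t) = -t^3 + 3*t^2 - 3*t + 4 - 4*t^-1 + 3*t^-2 - 2*t^-3 + t^-4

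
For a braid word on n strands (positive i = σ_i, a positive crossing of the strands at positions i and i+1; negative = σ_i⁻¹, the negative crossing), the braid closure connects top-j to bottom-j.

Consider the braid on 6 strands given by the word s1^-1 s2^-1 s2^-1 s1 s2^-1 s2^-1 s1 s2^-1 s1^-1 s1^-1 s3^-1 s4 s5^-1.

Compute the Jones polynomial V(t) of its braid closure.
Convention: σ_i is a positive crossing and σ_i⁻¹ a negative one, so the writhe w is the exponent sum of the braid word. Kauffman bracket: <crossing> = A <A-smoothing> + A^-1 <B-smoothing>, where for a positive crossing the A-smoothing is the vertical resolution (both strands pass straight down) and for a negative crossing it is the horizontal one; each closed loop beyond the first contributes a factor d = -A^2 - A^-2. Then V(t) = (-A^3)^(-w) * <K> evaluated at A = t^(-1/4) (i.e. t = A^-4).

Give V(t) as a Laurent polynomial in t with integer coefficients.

The presented braid s1^-1 s2^-1 s2^-1 s1 s2^-1 s2^-1 s1 s2^-1 s1^-1 s1^-1 s3^-1 s4 s5^-1 on 6 strands reduces by inverse Markov moves (closure unchanged at each step):
  Destabilize: the word has the form β·s5^-1 where s5^-1 occurs only as the final letter (β ∈ B_5); drop it and the last strand → 5 strands.
  Destabilize: the word has the form β·s4 where s4 occurs only as the final letter (β ∈ B_4); drop it and the last strand → 4 strands.
  Destabilize: the word has the form β·s3^-1 where s3^-1 occurs only as the final letter (β ∈ B_3); drop it and the last strand → 3 strands.
Reduced to β = s1^-1 s2^-1 s2^-1 s1 s2^-1 s2^-1 s1 s2^-1 s1^-1 s1^-1 on 3 strands, 10 crossings.
Compute on β:
Braid: s1^-1 s2^-1 s2^-1 s1 s2^-1 s2^-1 s1 s2^-1 s1^-1 s1^-1 on 3 strands, 10 crossings.
Writhe w = (#positive) - (#negative) = 2 - 8 = -6.
State-sum expansion of <K>. There are 2^10 = 1024 states.
For each crossing: s=0 is the vertical smoothing, s=1 horizontal. Crossing k contributes A^(sign_k * (1 - 2*s_k)); loop factor d = -A^2 - A^-2.
Tabulate the states by total A-exponent and number of loops L (A-exp: L × count):
  A^10: L=7 ×1
  A^8: L=6 ×10
  A^6: L=5 ×44, L=7 ×1
  A^4: L=4 ×110, L=6 ×10
  A^2: L=3 ×166, L=5 ×44
  A^0: L=2 ×144, L=4 ×106, L=6 ×2
  A^-2: L=1 ×57, L=3 ×140, L=5 ×13
  A^-4: L=2 ×91, L=4 ×28, L=6 ×1
  A^-6: L=1 ×16, L=3 ×26, L=5 ×3
  A^-8: L=2 ×7, L=4 ×3
  A^-10: L=3 ×1
Each group contributes A^e * Σ count * d^(L-1):
Powers of d = -A^2 - A^-2: d^2 = A^4 + 2 + A^-4; d^3 = -A^6 - 3*A^2 - 3*A^-2 - A^-6; d^4 = A^8 + 4*A^4 + 6 + 4*A^-4 + A^-8; d^5 = -A^10 - 5*A^6 - 10*A^2 - 10*A^-2 - 5*A^-6 - A^-10; d^6 = A^12 + 6*A^8 + 15*A^4 + 20 + 15*A^-4 + 6*A^-8 + A^-12.
  A^10 * (d^6) = A^22 + 6*A^18 + 15*A^14 + 20*A^10 + 15*A^6 + 6*A^2 + A^-2
  A^8 * (10*d^5) = -10*A^18 - 50*A^14 - 100*A^10 - 100*A^6 - 50*A^2 - 10*A^-2
  A^6 * (44*d^4 + d^6) = A^18 + 50*A^14 + 191*A^10 + 284*A^6 + 191*A^2 + 50*A^-2 + A^-6
  A^4 * (110*d^3 + 10*d^5) = -10*A^14 - 160*A^10 - 430*A^6 - 430*A^2 - 160*A^-2 - 10*A^-6
  A^2 * (166*d^2 + 44*d^4) = 44*A^10 + 342*A^6 + 596*A^2 + 342*A^-2 + 44*A^-6
  A^0 * (144*d + 106*d^3 + 2*d^5) = -2*A^10 - 116*A^6 - 482*A^2 - 482*A^-2 - 116*A^-6 - 2*A^-10
  A^-2 * (57 + 140*d^2 + 13*d^4) = 13*A^6 + 192*A^2 + 415*A^-2 + 192*A^-6 + 13*A^-10
  A^-4 * (91*d + 28*d^3 + d^5) = -A^6 - 33*A^2 - 185*A^-2 - 185*A^-6 - 33*A^-10 - A^-14
  A^-6 * (16 + 26*d^2 + 3*d^4) = 3*A^2 + 38*A^-2 + 86*A^-6 + 38*A^-10 + 3*A^-14
  A^-8 * (7*d + 3*d^3) = -3*A^-2 - 16*A^-6 - 16*A^-10 - 3*A^-14
  A^-10 * (d^2) = A^-6 + 2*A^-10 + A^-14
Summing the groups: <K> = A^22 - 3*A^18 + 5*A^14 - 7*A^10 + 7*A^6 - 7*A^2 + 6*A^-2 - 3*A^-6 + 2*A^-10
Normalise by the writhe: (-A^3)^(-w) = (-A^3)^(6) = A^18, so f(A) = A^18 * <K> = A^40 - 3*A^36 + 5*A^32 - 7*A^28 + 7*A^24 - 7*A^20 + 6*A^16 - 3*A^12 + 2*A^8.
Substitute A = t^(-1/4), i.e. A^e → t^(-e/4): V(t) = 2*t^-2 - 3*t^-3 + 6*t^-4 - 7*t^-5 + 7*t^-6 - 7*t^-7 + 5*t^-8 - 3*t^-9 + t^-10

Answer: 2*t^-2 - 3*t^-3 + 6*t^-4 - 7*t^-5 + 7*t^-6 - 7*t^-7 + 5*t^-8 - 3*t^-9 + t^-10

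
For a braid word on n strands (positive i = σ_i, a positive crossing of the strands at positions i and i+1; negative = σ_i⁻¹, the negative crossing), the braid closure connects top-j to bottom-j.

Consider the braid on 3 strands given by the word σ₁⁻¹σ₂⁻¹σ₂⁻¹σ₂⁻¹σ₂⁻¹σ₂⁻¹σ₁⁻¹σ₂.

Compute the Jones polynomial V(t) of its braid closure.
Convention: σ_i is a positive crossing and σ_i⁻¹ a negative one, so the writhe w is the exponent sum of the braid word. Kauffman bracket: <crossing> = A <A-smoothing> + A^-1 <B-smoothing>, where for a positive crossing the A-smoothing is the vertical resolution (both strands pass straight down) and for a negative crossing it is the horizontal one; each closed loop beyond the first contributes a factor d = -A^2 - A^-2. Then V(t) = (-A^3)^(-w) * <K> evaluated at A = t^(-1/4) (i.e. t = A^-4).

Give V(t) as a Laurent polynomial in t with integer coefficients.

t^-2 - t^-3 + 2*t^-4 - 2*t^-5 + 3*t^-6 - 2*t^-7 + t^-8 - t^-9

Derivation:
Braid: s1^-1 s2^-1 s2^-1 s2^-1 s2^-1 s2^-1 s1^-1 s2 on 3 strands, 8 crossings.
Writhe w = (#positive) - (#negative) = 1 - 7 = -6.
Enumerate smoothing states for the bracket polynomial. There are 2^8 = 256 states.
Each crossing splits two ways (0=vertical, 1=horizontal). The state's weight is A^(#A-smoothings - #B-smoothings) * d^(loops - 1).
Tabulate the states by total A-exponent and number of loops L (A-exp: L × count):
  A^8: L=6 ×1
  A^6: L=5 ×8
  A^4: L=4 ×25, L=6 ×3
  A^2: L=3 ×40, L=5 ×15, L=7 ×1
  A^0: L=2 ×35, L=4 ×30, L=6 ×5
  A^-2: L=1 ×15, L=3 ×31, L=5 ×10
  A^-4: L=2 ×18, L=4 ×10
  A^-6: L=1 ×2, L=3 ×6
  A^-8: L=2 ×1
Each group contributes A^e * Σ count * d^(L-1):
Powers of d = -A^2 - A^-2: d^2 = A^4 + 2 + A^-4; d^3 = -A^6 - 3*A^2 - 3*A^-2 - A^-6; d^4 = A^8 + 4*A^4 + 6 + 4*A^-4 + A^-8; d^5 = -A^10 - 5*A^6 - 10*A^2 - 10*A^-2 - 5*A^-6 - A^-10; d^6 = A^12 + 6*A^8 + 15*A^4 + 20 + 15*A^-4 + 6*A^-8 + A^-12.
  A^8 * (d^5) = -A^18 - 5*A^14 - 10*A^10 - 10*A^6 - 5*A^2 - A^-2
  A^6 * (8*d^4) = 8*A^14 + 32*A^10 + 48*A^6 + 32*A^2 + 8*A^-2
  A^4 * (25*d^3 + 3*d^5) = -3*A^14 - 40*A^10 - 105*A^6 - 105*A^2 - 40*A^-2 - 3*A^-6
  A^2 * (40*d^2 + 15*d^4 + d^6) = A^14 + 21*A^10 + 115*A^6 + 190*A^2 + 115*A^-2 + 21*A^-6 + A^-10
  A^0 * (35*d + 30*d^3 + 5*d^5) = -5*A^10 - 55*A^6 - 175*A^2 - 175*A^-2 - 55*A^-6 - 5*A^-10
  A^-2 * (15 + 31*d^2 + 10*d^4) = 10*A^6 + 71*A^2 + 137*A^-2 + 71*A^-6 + 10*A^-10
  A^-4 * (18*d + 10*d^3) = -10*A^2 - 48*A^-2 - 48*A^-6 - 10*A^-10
  A^-6 * (2 + 6*d^2) = 6*A^-2 + 14*A^-6 + 6*A^-10
  A^-8 * (d) = -A^-6 - A^-10
Summing the groups: <K> = -A^18 + A^14 - 2*A^10 + 3*A^6 - 2*A^2 + 2*A^-2 - A^-6 + A^-10
Normalise by the writhe: (-A^3)^(-w) = (-A^3)^(6) = A^18, so f(A) = A^18 * <K> = -A^36 + A^32 - 2*A^28 + 3*A^24 - 2*A^20 + 2*A^16 - A^12 + A^8.
Substitute A = t^(-1/4), i.e. A^e → t^(-e/4): V(t) = t^-2 - t^-3 + 2*t^-4 - 2*t^-5 + 3*t^-6 - 2*t^-7 + t^-8 - t^-9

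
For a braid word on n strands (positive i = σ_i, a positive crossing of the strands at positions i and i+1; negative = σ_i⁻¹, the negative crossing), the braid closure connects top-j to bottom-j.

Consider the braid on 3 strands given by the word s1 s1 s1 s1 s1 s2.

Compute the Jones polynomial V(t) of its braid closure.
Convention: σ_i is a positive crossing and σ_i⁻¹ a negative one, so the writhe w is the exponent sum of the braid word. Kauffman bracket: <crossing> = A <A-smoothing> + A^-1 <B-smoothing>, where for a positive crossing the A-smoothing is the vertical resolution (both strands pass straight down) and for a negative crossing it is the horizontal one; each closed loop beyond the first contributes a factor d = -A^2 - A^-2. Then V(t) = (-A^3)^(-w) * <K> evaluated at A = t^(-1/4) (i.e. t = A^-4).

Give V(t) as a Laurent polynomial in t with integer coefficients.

-t^7 + t^6 - t^5 + t^4 + t^2

Derivation:
The presented braid s1 s1 s1 s1 s1 s2 on 3 strands reduces by inverse Markov moves (closure unchanged at each step):
  Destabilize: the word has the form β·s2 where s2 occurs only as the final letter (β ∈ B_2); drop it and the last strand → 2 strands.
Reduced to β = s1 s1 s1 s1 s1 on 2 strands, 5 crossings.
Compute on β:
Braid: s1 s1 s1 s1 s1 on 2 strands, 5 crossings.
Writhe w = (#positive) - (#negative) = 5 - 0 = 5.
Enumerate smoothing states for the bracket polynomial. There are 2^5 = 32 states.
Smooth each crossing (0=||, 1=⌣⌢); contribution A^(Σ sign_k(1-2s_k)) * d^(L-1).
  state 00000: A-exp=+5, loops=2, term = A^5 * d^1
  state 00001: A-exp=+3, loops=1, term = A^3 * d^0
  state 00010: A-exp=+3, loops=1, term = A^3 * d^0
  state 00011: A-exp=+1, loops=2, term = A^1 * d^1
  state 00100: A-exp=+3, loops=1, term = A^3 * d^0
  state 00101: A-exp=+1, loops=2, term = A^1 * d^1
  state 00110: A-exp=+1, loops=2, term = A^1 * d^1
  state 00111: A-exp=-1, loops=3, term = A^-1 * d^2
  state 01000: A-exp=+3, loops=1, term = A^3 * d^0
  state 01001: A-exp=+1, loops=2, term = A^1 * d^1
  state 01010: A-exp=+1, loops=2, term = A^1 * d^1
  state 01011: A-exp=-1, loops=3, term = A^-1 * d^2
  state 01100: A-exp=+1, loops=2, term = A^1 * d^1
  state 01101: A-exp=-1, loops=3, term = A^-1 * d^2
  state 01110: A-exp=-1, loops=3, term = A^-1 * d^2
  state 01111: A-exp=-3, loops=4, term = A^-3 * d^3
  state 10000: A-exp=+3, loops=1, term = A^3 * d^0
  state 10001: A-exp=+1, loops=2, term = A^1 * d^1
  state 10010: A-exp=+1, loops=2, term = A^1 * d^1
  state 10011: A-exp=-1, loops=3, term = A^-1 * d^2
  state 10100: A-exp=+1, loops=2, term = A^1 * d^1
  state 10101: A-exp=-1, loops=3, term = A^-1 * d^2
  state 10110: A-exp=-1, loops=3, term = A^-1 * d^2
  state 10111: A-exp=-3, loops=4, term = A^-3 * d^3
  state 11000: A-exp=+1, loops=2, term = A^1 * d^1
  state 11001: A-exp=-1, loops=3, term = A^-1 * d^2
  state 11010: A-exp=-1, loops=3, term = A^-1 * d^2
  state 11011: A-exp=-3, loops=4, term = A^-3 * d^3
  state 11100: A-exp=-1, loops=3, term = A^-1 * d^2
  state 11101: A-exp=-3, loops=4, term = A^-3 * d^3
  state 11110: A-exp=-3, loops=4, term = A^-3 * d^3
  state 11111: A-exp=-5, loops=5, term = A^-5 * d^4
Collect the terms by A-exponent (count of states per loop number):
Powers of d = -A^2 - A^-2: d^2 = A^4 + 2 + A^-4; d^3 = -A^6 - 3*A^2 - 3*A^-2 - A^-6; d^4 = A^8 + 4*A^4 + 6 + 4*A^-4 + A^-8.
  A^5 * (d) = -A^7 - A^3
  A^3 * (5) = 5*A^3
  A^1 * (10*d) = -10*A^3 - 10*A^-1
  A^-1 * (10*d^2) = 10*A^3 + 20*A^-1 + 10*A^-5
  A^-3 * (5*d^3) = -5*A^3 - 15*A^-1 - 15*A^-5 - 5*A^-9
  A^-5 * (d^4) = A^3 + 4*A^-1 + 6*A^-5 + 4*A^-9 + A^-13
Summing the groups: <K> = -A^7 - A^-1 + A^-5 - A^-9 + A^-13
Normalise by the writhe: (-A^3)^(-w) = (-A^3)^(-5) = -A^-15, so f(A) = -A^-15 * <K> = A^-8 + A^-16 - A^-20 + A^-24 - A^-28.
Substitute A = t^(-1/4), i.e. A^e → t^(-e/4): V(t) = -t^7 + t^6 - t^5 + t^4 + t^2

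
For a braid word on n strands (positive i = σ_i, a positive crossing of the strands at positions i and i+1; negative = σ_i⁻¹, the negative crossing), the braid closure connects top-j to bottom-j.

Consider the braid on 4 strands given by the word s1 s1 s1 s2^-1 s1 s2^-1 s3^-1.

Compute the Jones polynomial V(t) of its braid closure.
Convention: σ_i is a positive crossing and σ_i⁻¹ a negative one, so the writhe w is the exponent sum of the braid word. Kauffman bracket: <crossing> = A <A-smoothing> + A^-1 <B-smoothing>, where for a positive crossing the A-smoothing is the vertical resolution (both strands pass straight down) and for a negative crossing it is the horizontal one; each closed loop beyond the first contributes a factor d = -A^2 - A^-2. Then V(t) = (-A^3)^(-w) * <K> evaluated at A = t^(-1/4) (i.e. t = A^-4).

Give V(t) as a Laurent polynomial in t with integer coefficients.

t^5 - 2*t^4 + 2*t^3 - 2*t^2 + 2*t - 1 + t^-1

Derivation:
The presented braid s1 s1 s1 s2^-1 s1 s2^-1 s3^-1 on 4 strands reduces by inverse Markov moves (closure unchanged at each step):
  Destabilize: the word has the form β·s3^-1 where s3^-1 occurs only as the final letter (β ∈ B_3); drop it and the last strand → 3 strands.
Reduced to β = s1 s1 s1 s2^-1 s1 s2^-1 on 3 strands, 6 crossings.
Compute on β:
Braid: s1 s1 s1 s2^-1 s1 s2^-1 on 3 strands, 6 crossings.
Writhe w = (#positive) - (#negative) = 4 - 2 = 2.
State-sum expansion of <K>. There are 2^6 = 64 states.
Each crossing splits two ways (0=vertical, 1=horizontal). The state's weight is A^(#A-smoothings - #B-smoothings) * d^(loops - 1).
Tabulate the states by total A-exponent and number of loops L (A-exp: L × count):
  A^6: L=3 ×1
  A^4: L=2 ×6
  A^2: L=1 ×11, L=3 ×4
  A^0: L=2 ×19, L=4 ×1
  A^-2: L=3 ×15
  A^-4: L=4 ×6
  A^-6: L=5 ×1
Each group contributes A^e * Σ count * d^(L-1):
Powers of d = -A^2 - A^-2: d^2 = A^4 + 2 + A^-4; d^3 = -A^6 - 3*A^2 - 3*A^-2 - A^-6; d^4 = A^8 + 4*A^4 + 6 + 4*A^-4 + A^-8.
  A^6 * (d^2) = A^10 + 2*A^6 + A^2
  A^4 * (6*d) = -6*A^6 - 6*A^2
  A^2 * (11 + 4*d^2) = 4*A^6 + 19*A^2 + 4*A^-2
  A^0 * (19*d + d^3) = -A^6 - 22*A^2 - 22*A^-2 - A^-6
  A^-2 * (15*d^2) = 15*A^2 + 30*A^-2 + 15*A^-6
  A^-4 * (6*d^3) = -6*A^2 - 18*A^-2 - 18*A^-6 - 6*A^-10
  A^-6 * (d^4) = A^2 + 4*A^-2 + 6*A^-6 + 4*A^-10 + A^-14
Summing the groups: <K> = A^10 - A^6 + 2*A^2 - 2*A^-2 + 2*A^-6 - 2*A^-10 + A^-14
Normalise by the writhe: (-A^3)^(-w) = (-A^3)^(-2) = A^-6, so f(A) = A^-6 * <K> = A^4 - 1 + 2*A^-4 - 2*A^-8 + 2*A^-12 - 2*A^-16 + A^-20.
Substitute A = t^(-1/4), i.e. A^e → t^(-e/4): V(t) = t^5 - 2*t^4 + 2*t^3 - 2*t^2 + 2*t - 1 + t^-1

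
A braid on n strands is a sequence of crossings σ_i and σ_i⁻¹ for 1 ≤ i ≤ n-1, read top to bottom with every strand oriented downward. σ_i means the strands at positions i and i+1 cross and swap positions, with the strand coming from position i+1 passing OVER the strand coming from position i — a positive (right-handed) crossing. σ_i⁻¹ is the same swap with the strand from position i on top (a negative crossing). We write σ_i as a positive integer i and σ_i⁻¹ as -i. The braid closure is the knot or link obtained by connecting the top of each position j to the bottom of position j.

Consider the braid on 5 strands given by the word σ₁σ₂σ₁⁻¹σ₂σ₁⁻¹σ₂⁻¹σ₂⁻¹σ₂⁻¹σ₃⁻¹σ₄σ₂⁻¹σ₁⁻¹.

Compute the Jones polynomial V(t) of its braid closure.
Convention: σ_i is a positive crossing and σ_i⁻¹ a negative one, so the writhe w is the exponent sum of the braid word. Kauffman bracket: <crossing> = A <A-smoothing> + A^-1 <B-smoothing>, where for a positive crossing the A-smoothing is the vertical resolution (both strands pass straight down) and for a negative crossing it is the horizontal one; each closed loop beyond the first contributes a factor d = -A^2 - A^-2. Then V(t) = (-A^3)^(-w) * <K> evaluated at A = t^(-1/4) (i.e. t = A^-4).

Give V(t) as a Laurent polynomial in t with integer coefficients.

t^-1 - t^-2 + 2*t^-3 - t^-4 + t^-5 - t^-6

Derivation:
The presented braid s1 s2 s1^-1 s2 s1^-1 s2^-1 s2^-1 s2^-1 s3^-1 s4 s2^-1 s1^-1 on 5 strands reduces by inverse Markov moves (closure unchanged at each step):
  Deconjugate: the word is γ·β·γ⁻¹ with γ = s1 s2 (prefix) and γ⁻¹ = s2^-1 s1^-1 (suffix); strip both.
  Destabilize: the word has the form β·s4 where s4 occurs only as the final letter (β ∈ B_4); drop it and the last strand → 4 strands.
  Destabilize: the word has the form β·s3^-1 where s3^-1 occurs only as the final letter (β ∈ B_3); drop it and the last strand → 3 strands.
Reduced to β = s1^-1 s2 s1^-1 s2^-1 s2^-1 s2^-1 on 3 strands, 6 crossings.
Compute on β:
Braid: s1^-1 s2 s1^-1 s2^-1 s2^-1 s2^-1 on 3 strands, 6 crossings.
Writhe w = (#positive) - (#negative) = 1 - 5 = -4.
State-sum expansion of <K>. There are 2^6 = 64 states.
For each crossing: s=0 is the vertical smoothing, s=1 horizontal. Crossing k contributes A^(sign_k * (1 - 2*s_k)); loop factor d = -A^2 - A^-2.
Tabulate the states by total A-exponent and number of loops L (A-exp: L × count):
  A^6: L=4 ×1
  A^4: L=3 ×6
  A^2: L=2 ×12, L=4 ×3
  A^0: L=1 ×9, L=3 ×10, L=5 ×1
  A^-2: L=2 ×12, L=4 ×3
  A^-4: L=1 ×2, L=3 ×4
  A^-6: L=2 ×1
Each group contributes A^e * Σ count * d^(L-1):
Powers of d = -A^2 - A^-2: d^2 = A^4 + 2 + A^-4; d^3 = -A^6 - 3*A^2 - 3*A^-2 - A^-6; d^4 = A^8 + 4*A^4 + 6 + 4*A^-4 + A^-8.
  A^6 * (d^3) = -A^12 - 3*A^8 - 3*A^4 - 1
  A^4 * (6*d^2) = 6*A^8 + 12*A^4 + 6
  A^2 * (12*d + 3*d^3) = -3*A^8 - 21*A^4 - 21 - 3*A^-4
  A^0 * (9 + 10*d^2 + d^4) = A^8 + 14*A^4 + 35 + 14*A^-4 + A^-8
  A^-2 * (12*d + 3*d^3) = -3*A^4 - 21 - 21*A^-4 - 3*A^-8
  A^-4 * (2 + 4*d^2) = 4 + 10*A^-4 + 4*A^-8
  A^-6 * (d) = -A^-4 - A^-8
Summing the groups: <K> = -A^12 + A^8 - A^4 + 2 - A^-4 + A^-8
Normalise by the writhe: (-A^3)^(-w) = (-A^3)^(4) = A^12, so f(A) = A^12 * <K> = -A^24 + A^20 - A^16 + 2*A^12 - A^8 + A^4.
Substitute A = t^(-1/4), i.e. A^e → t^(-e/4): V(t) = t^-1 - t^-2 + 2*t^-3 - t^-4 + t^-5 - t^-6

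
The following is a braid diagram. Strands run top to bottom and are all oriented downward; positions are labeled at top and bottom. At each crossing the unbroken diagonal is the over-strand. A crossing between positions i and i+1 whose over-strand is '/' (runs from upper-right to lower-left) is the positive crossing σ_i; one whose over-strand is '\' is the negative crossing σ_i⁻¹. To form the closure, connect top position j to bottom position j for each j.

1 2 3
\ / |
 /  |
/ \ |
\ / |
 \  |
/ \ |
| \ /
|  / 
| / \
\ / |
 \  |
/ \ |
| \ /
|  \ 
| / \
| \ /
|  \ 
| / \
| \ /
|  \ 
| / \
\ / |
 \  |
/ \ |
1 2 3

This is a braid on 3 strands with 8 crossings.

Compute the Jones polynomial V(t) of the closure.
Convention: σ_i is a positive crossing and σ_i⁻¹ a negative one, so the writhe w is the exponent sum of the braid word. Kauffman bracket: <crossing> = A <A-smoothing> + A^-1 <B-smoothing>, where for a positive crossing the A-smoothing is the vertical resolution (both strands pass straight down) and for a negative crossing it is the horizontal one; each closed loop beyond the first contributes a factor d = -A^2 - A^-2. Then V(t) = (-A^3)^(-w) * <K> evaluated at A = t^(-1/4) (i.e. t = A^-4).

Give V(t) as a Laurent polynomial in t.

Reading the diagram top to bottom ('/'-over between positions i,i+1 = s_i, '\'-over = s_i^-1): braid word = s1 s1^-1 s2 s1^-1 s2^-1 s2^-1 s2^-1 s1^-1.
The presented braid s1 s1^-1 s2 s1^-1 s2^-1 s2^-1 s2^-1 s1^-1 on 3 strands reduces by inverse Markov moves (closure unchanged at each step):
  Deconjugate: the word is γ·β·γ⁻¹ with γ = s1 (prefix) and γ⁻¹ = s1^-1 (suffix); strip both.
Reduced to β = s1^-1 s2 s1^-1 s2^-1 s2^-1 s2^-1 on 3 strands, 6 crossings.
Compute on β:
Braid: s1^-1 s2 s1^-1 s2^-1 s2^-1 s2^-1 on 3 strands, 6 crossings.
Writhe w = (#positive) - (#negative) = 1 - 5 = -4.
Enumerate smoothing states for the bracket polynomial. There are 2^6 = 64 states.
Each crossing splits two ways (0=vertical, 1=horizontal). The state's weight is A^(#A-smoothings - #B-smoothings) * d^(loops - 1).
Tabulate the states by total A-exponent and number of loops L (A-exp: L × count):
  A^6: L=4 ×1
  A^4: L=3 ×6
  A^2: L=2 ×12, L=4 ×3
  A^0: L=1 ×9, L=3 ×10, L=5 ×1
  A^-2: L=2 ×12, L=4 ×3
  A^-4: L=1 ×2, L=3 ×4
  A^-6: L=2 ×1
Each group contributes A^e * Σ count * d^(L-1):
Powers of d = -A^2 - A^-2: d^2 = A^4 + 2 + A^-4; d^3 = -A^6 - 3*A^2 - 3*A^-2 - A^-6; d^4 = A^8 + 4*A^4 + 6 + 4*A^-4 + A^-8.
  A^6 * (d^3) = -A^12 - 3*A^8 - 3*A^4 - 1
  A^4 * (6*d^2) = 6*A^8 + 12*A^4 + 6
  A^2 * (12*d + 3*d^3) = -3*A^8 - 21*A^4 - 21 - 3*A^-4
  A^0 * (9 + 10*d^2 + d^4) = A^8 + 14*A^4 + 35 + 14*A^-4 + A^-8
  A^-2 * (12*d + 3*d^3) = -3*A^4 - 21 - 21*A^-4 - 3*A^-8
  A^-4 * (2 + 4*d^2) = 4 + 10*A^-4 + 4*A^-8
  A^-6 * (d) = -A^-4 - A^-8
Summing the groups: <K> = -A^12 + A^8 - A^4 + 2 - A^-4 + A^-8
Normalise by the writhe: (-A^3)^(-w) = (-A^3)^(4) = A^12, so f(A) = A^12 * <K> = -A^24 + A^20 - A^16 + 2*A^12 - A^8 + A^4.
Substitute A = t^(-1/4), i.e. A^e → t^(-e/4): V(t) = t^-1 - t^-2 + 2*t^-3 - t^-4 + t^-5 - t^-6

Answer: t^-1 - t^-2 + 2*t^-3 - t^-4 + t^-5 - t^-6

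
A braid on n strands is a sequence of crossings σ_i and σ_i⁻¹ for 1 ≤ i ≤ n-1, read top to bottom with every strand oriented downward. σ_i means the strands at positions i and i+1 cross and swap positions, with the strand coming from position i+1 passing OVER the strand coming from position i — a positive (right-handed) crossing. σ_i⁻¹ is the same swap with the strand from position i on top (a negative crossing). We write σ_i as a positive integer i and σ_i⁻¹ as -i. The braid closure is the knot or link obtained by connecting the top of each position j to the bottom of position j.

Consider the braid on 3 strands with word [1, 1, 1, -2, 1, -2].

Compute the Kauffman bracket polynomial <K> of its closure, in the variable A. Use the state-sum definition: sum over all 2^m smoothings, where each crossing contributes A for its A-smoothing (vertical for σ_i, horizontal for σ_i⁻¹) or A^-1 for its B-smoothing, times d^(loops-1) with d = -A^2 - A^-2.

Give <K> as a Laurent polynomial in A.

A^10 - A^6 + 2*A^2 - 2*A^-2 + 2*A^-6 - 2*A^-10 + A^-14

Derivation:
Braid: s1 s1 s1 s2^-1 s1 s2^-1 on 3 strands, 6 crossings.
Writhe w = (#positive) - (#negative) = 4 - 2 = 2.
Computing the Kauffman bracket via state sum. There are 2^6 = 64 states.
Each crossing splits two ways (0=vertical, 1=horizontal). The state's weight is A^(#A-smoothings - #B-smoothings) * d^(loops - 1).
Tabulate the states by total A-exponent and number of loops L (A-exp: L × count):
  A^6: L=3 ×1
  A^4: L=2 ×6
  A^2: L=1 ×11, L=3 ×4
  A^0: L=2 ×19, L=4 ×1
  A^-2: L=3 ×15
  A^-4: L=4 ×6
  A^-6: L=5 ×1
Each group contributes A^e * Σ count * d^(L-1):
Powers of d = -A^2 - A^-2: d^2 = A^4 + 2 + A^-4; d^3 = -A^6 - 3*A^2 - 3*A^-2 - A^-6; d^4 = A^8 + 4*A^4 + 6 + 4*A^-4 + A^-8.
  A^6 * (d^2) = A^10 + 2*A^6 + A^2
  A^4 * (6*d) = -6*A^6 - 6*A^2
  A^2 * (11 + 4*d^2) = 4*A^6 + 19*A^2 + 4*A^-2
  A^0 * (19*d + d^3) = -A^6 - 22*A^2 - 22*A^-2 - A^-6
  A^-2 * (15*d^2) = 15*A^2 + 30*A^-2 + 15*A^-6
  A^-4 * (6*d^3) = -6*A^2 - 18*A^-2 - 18*A^-6 - 6*A^-10
  A^-6 * (d^4) = A^2 + 4*A^-2 + 6*A^-6 + 4*A^-10 + A^-14
Summing the groups: <K> = A^10 - A^6 + 2*A^2 - 2*A^-2 + 2*A^-6 - 2*A^-10 + A^-14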